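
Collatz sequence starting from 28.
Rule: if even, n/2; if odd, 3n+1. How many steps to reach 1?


28 → 14 → 7 → 22 → 11 → 34 → 17 → 52 → 26 → 13 → 40 → 20 → 10 → 5 → 16 → 8 → 4 → 2 → 1
Total steps = 18

18 steps


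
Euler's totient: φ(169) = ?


169 = 13^2
Prime factors: 13
φ(169) = 169 × (1-1/13)
= 169 × 12/13 = 156

φ(169) = 156


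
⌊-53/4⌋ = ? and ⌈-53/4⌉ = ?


-53/4 = -13.2500
floor = -14
ceil = -13

floor = -14, ceil = -13


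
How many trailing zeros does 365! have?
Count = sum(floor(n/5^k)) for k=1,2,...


floor(365/5) = 73
floor(365/25) = 14
floor(365/125) = 2
Total = 89

89 trailing zeros


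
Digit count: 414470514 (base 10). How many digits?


414470514 has 9 digits in base 10
floor(log10(414470514)) + 1 = floor(8.6175) + 1 = 9

9 digits (base 10)


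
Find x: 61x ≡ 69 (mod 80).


GCD(61, 80) = 1, unique solution
a^(-1) mod 80 = 21
x = 21 * 69 mod 80 = 9

x ≡ 9 (mod 80)


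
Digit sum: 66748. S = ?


6 + 6 + 7 + 4 + 8 = 31


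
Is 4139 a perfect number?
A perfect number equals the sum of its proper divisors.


Proper divisors of 4139: 1
Sum = 1 = 1

No, 4139 is not perfect (1 ≠ 4139)


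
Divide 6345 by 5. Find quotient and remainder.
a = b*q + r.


6345 = 5 * 1269 + 0
Check: 6345 + 0 = 6345

q = 1269, r = 0


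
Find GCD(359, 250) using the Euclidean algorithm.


359 = 1 * 250 + 109
250 = 2 * 109 + 32
109 = 3 * 32 + 13
32 = 2 * 13 + 6
13 = 2 * 6 + 1
6 = 6 * 1 + 0
GCD = 1


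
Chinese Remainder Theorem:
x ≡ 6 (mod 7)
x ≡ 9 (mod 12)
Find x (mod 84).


M = 7*12 = 84
M1 = M/7 = 12, M2 = M/12 = 7
M1^(-1) mod 7 = 3, M2^(-1) mod 12 = 7
x = 6*12*3 + 9*7*7 = 657
657 mod 84 = 69
Check: 69 mod 7 = 6 ✓, 69 mod 12 = 9 ✓

x ≡ 69 (mod 84)


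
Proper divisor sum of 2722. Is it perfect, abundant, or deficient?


Proper divisors: 1, 2, 1361
Sum = 1 + 2 + 1361 = 1364
1364 < 2722 → deficient

s(2722) = 1364 (deficient)


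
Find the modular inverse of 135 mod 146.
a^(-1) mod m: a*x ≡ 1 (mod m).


Use the extended Euclidean algorithm on (146, 135); each row r = 146*s + 135*t:
r=146, s=1, t=0
r=135, s=0, t=1
q=1: r=11, s=1, t=-1   [146*(1) + 135*(-1) = 11]
q=12: r=3, s=-12, t=13   [146*(-12) + 135*(13) = 3]
q=3: r=2, s=37, t=-40   [146*(37) + 135*(-40) = 2]
q=1: r=1, s=-49, t=53   [146*(-49) + 135*(53) = 1]
q=2: r=0, s=135, t=-146   [146*(135) + 135*(-146) = 0]
GCD = 1 with t = 53, so 135*(53) ≡ 1 (mod 146)
Inverse = 53 mod 146 = 53
Check: 135 * 53 = 7155 ≡ 1 (mod 146)

135^(-1) ≡ 53 (mod 146)


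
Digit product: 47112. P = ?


4 × 7 × 1 × 1 × 2 = 56


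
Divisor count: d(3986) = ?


3986 = 2^1 × 1993^1
d(3986) = (1+1) × (1+1) = 4

4 divisors


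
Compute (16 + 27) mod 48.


16 + 27 = 43
43 mod 48 = 43


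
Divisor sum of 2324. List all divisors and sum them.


Divisors of 2324: 1, 2, 4, 7, 14, 28, 83, 166, 332, 581, 1162, 2324
Sum = 1 + 2 + 4 + 7 + 14 + 28 + 83 + 166 + 332 + 581 + 1162 + 2324 = 4704

σ(2324) = 4704


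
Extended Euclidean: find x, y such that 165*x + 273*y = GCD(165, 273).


Tabular extended Euclidean (each row: r = 165*s + 273*t):
r=165, s=1, t=0
r=273, s=0, t=1
q=0: r=165, s=1, t=0   [165*(1) + 273*(0) = 165]
q=1: r=108, s=-1, t=1   [165*(-1) + 273*(1) = 108]
q=1: r=57, s=2, t=-1   [165*(2) + 273*(-1) = 57]
q=1: r=51, s=-3, t=2   [165*(-3) + 273*(2) = 51]
q=1: r=6, s=5, t=-3   [165*(5) + 273*(-3) = 6]
q=8: r=3, s=-43, t=26   [165*(-43) + 273*(26) = 3]
q=2: r=0, s=91, t=-55   [165*(91) + 273*(-55) = 0]
GCD = 3; from the row with r=3: x=-43, y=26
Check: 165*(-43) + 273*(26) = -7095 + 7098 = 3

GCD = 3, x = -43, y = 26


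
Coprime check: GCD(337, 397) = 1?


Euclidean algorithm:
397 = 1 * 337 + 60
337 = 5 * 60 + 37
60 = 1 * 37 + 23
37 = 1 * 23 + 14
23 = 1 * 14 + 9
14 = 1 * 9 + 5
9 = 1 * 5 + 4
5 = 1 * 4 + 1
4 = 4 * 1 + 0
GCD(337, 397) = 1

Yes, coprime (GCD = 1)


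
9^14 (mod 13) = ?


9^1 mod 13 = 9
9^2 mod 13 = 3
9^3 mod 13 = 1
9^4 mod 13 = 9
9^5 mod 13 = 3
9^6 mod 13 = 1
9^7 mod 13 = 9
9^8 mod 13 = 3
9^9 mod 13 = 1
9^10 mod 13 = 9
9^11 mod 13 = 3
9^12 mod 13 = 1
9^13 mod 13 = 9
9^14 mod 13 = 3


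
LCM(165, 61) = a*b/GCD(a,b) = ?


GCD(165, 61) = 1
LCM = 165*61/1 = 10065/1 = 10065

LCM = 10065


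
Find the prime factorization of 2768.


2768 / 2 = 1384
1384 / 2 = 692
692 / 2 = 346
346 / 2 = 173
173 / 173 = 1
2768 = 2^4 × 173


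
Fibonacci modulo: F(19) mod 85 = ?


F(k) mod 85 for k=1..19:
1, 1, 2, 3, 5, 8, 13, 21, 34, 55, 4, 59, 63, 37, 15, 52, 67, 34, 16
F(19) mod 85 = 16


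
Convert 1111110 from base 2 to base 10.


1111110 (base 2) = 126 (decimal)
126 (decimal) = 126 (base 10)


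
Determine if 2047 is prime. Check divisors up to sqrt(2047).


2047 / 23 = 89 (exact division)
2047 is NOT prime.

No, 2047 is not prime


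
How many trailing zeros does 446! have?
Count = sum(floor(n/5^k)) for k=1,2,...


floor(446/5) = 89
floor(446/25) = 17
floor(446/125) = 3
Total = 109

109 trailing zeros


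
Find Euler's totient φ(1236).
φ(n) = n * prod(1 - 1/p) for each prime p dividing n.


1236 = 2^2 × 3 × 103
Prime factors: 2, 3, 103
φ(1236) = 1236 × (1-1/2) × (1-1/3) × (1-1/103)
= 1236 × 1/2 × 2/3 × 102/103 = 408

φ(1236) = 408


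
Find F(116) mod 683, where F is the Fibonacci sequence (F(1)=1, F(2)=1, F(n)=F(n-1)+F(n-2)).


F(k) mod 683 for k=1..116:
1, 1, 2, 3, 5, 8, 13, 21, 34, 55, 89, 144, 233, 377, 610, 304, 231, 535, 83, 618, 18, 636, 654, 607, 578, 502, 397, 216, 613, 146, 76, 222, 298, 520, 135, 655, 107, 79, 186, 265, 451, 33, 484, 517, 318, 152, 470, 622, 409, 348, 74, 422, 496, 235, 48, 283, 331, 614, 262, 193, 455, 648, 420, 385, 122, 507, 629, 453, 399, 169, 568, 54, 622, 676, 615, 608, 540, 465, 322, 104, 426, 530, 273, 120, 393, 513, 223, 53, 276, 329, 605, 251, 173, 424, 597, 338, 252, 590, 159, 66, 225, 291, 516, 124, 640, 81, 38, 119, 157, 276, 433, 26, 459, 485, 261, 63
F(116) mod 683 = 63


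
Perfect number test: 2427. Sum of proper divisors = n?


Proper divisors of 2427: 1, 3, 809
Sum = 1 + 3 + 809 = 813

No, 2427 is not perfect (813 ≠ 2427)


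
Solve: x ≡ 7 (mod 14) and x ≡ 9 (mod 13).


M = 14*13 = 182
M1 = M/14 = 13, M2 = M/13 = 14
M1^(-1) mod 14 = 13, M2^(-1) mod 13 = 1
x = 7*13*13 + 9*14*1 = 1309
1309 mod 182 = 35
Check: 35 mod 14 = 7 ✓, 35 mod 13 = 9 ✓

x ≡ 35 (mod 182)


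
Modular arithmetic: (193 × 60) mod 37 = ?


193 × 60 = 11580
11580 mod 37 = 36


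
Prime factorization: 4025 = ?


4025 / 5 = 805
805 / 5 = 161
161 / 7 = 23
23 / 23 = 1
4025 = 5^2 × 7 × 23


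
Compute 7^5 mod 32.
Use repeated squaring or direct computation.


7^1 mod 32 = 7
7^2 mod 32 = 17
7^3 mod 32 = 23
7^4 mod 32 = 1
7^5 mod 32 = 7


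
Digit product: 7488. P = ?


7 × 4 × 8 × 8 = 1792


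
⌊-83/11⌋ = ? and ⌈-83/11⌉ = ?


-83/11 = -7.5455
floor = -8
ceil = -7

floor = -8, ceil = -7


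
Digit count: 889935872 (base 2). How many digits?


889935872 in base 2 = 110101000010110101100000000000
Number of digits = 30

30 digits (base 2)


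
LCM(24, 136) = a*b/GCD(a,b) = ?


GCD(24, 136) = 8
LCM = 24*136/8 = 3264/8 = 408

LCM = 408


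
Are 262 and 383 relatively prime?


Euclidean algorithm:
383 = 1 * 262 + 121
262 = 2 * 121 + 20
121 = 6 * 20 + 1
20 = 20 * 1 + 0
GCD(262, 383) = 1

Yes, coprime (GCD = 1)


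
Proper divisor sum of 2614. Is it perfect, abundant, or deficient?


Proper divisors: 1, 2, 1307
Sum = 1 + 2 + 1307 = 1310
1310 < 2614 → deficient

s(2614) = 1310 (deficient)


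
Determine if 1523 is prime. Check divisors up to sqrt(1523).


Check divisors up to sqrt(1523) = 39.0256
No divisors found.
1523 is prime.

Yes, 1523 is prime


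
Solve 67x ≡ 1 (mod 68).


GCD(67, 68) = 1, unique solution
a^(-1) mod 68 = 67
x = 67 * 1 mod 68 = 67

x ≡ 67 (mod 68)


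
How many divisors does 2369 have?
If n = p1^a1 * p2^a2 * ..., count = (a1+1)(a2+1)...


2369 = 23^1 × 103^1
d(2369) = (1+1) × (1+1) = 4

4 divisors


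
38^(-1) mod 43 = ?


Use the extended Euclidean algorithm on (43, 38); each row r = 43*s + 38*t:
r=43, s=1, t=0
r=38, s=0, t=1
q=1: r=5, s=1, t=-1   [43*(1) + 38*(-1) = 5]
q=7: r=3, s=-7, t=8   [43*(-7) + 38*(8) = 3]
q=1: r=2, s=8, t=-9   [43*(8) + 38*(-9) = 2]
q=1: r=1, s=-15, t=17   [43*(-15) + 38*(17) = 1]
q=2: r=0, s=38, t=-43   [43*(38) + 38*(-43) = 0]
GCD = 1 with t = 17, so 38*(17) ≡ 1 (mod 43)
Inverse = 17 mod 43 = 17
Check: 38 * 17 = 646 ≡ 1 (mod 43)

38^(-1) ≡ 17 (mod 43)


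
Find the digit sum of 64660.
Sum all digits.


6 + 4 + 6 + 6 + 0 = 22


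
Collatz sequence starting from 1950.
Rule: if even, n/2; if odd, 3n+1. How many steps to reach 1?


1950 → 975 → 2926 → 1463 → 4390 → 2195 → 6586 → 3293 → 9880 → 4940 → 2470 → 1235 → 3706 → 1853 → 5560 → 2780 → 1390 → 695 → 2086 → 1043 → 3130 → 1565 → 4696 → 2348 → 1174 → 587 → 1762 → 881 → 2644 → 1322 → 661 → 1984 → 992 → 496 → 248 → 124 → 62 → 31 → 94 → 47 → 142 → 71 → 214 → 107 → 322 → 161 → 484 → 242 → 121 → 364 → 182 → 91 → 274 → 137 → 412 → 206 → 103 → 310 → 155 → 466 → 233 → 700 → 350 → 175 → 526 → 263 → 790 → 395 → 1186 → 593 → 1780 → 890 → 445 → 1336 → 668 → 334 → 167 → 502 → 251 → 754 → 377 → 1132 → 566 → 283 → 850 → 425 → 1276 → 638 → 319 → 958 → 479 → 1438 → 719 → 2158 → 1079 → 3238 → 1619 → 4858 → 2429 → 7288 → 3644 → 1822 → 911 → 2734 → 1367 → 4102 → 2051 → 6154 → 3077 → 9232 → 4616 → 2308 → 1154 → 577 → 1732 → 866 → 433 → 1300 → 650 → 325 → 976 → 488 → 244 → 122 → 61 → 184 → 92 → 46 → 23 → 70 → 35 → 106 → 53 → 160 → 80 → 40 → 20 → 10 → 5 → 16 → 8 → 4 → 2 → 1
Total steps = 143

143 steps


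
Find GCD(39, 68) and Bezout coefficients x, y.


Tabular extended Euclidean (each row: r = 39*s + 68*t):
r=39, s=1, t=0
r=68, s=0, t=1
q=0: r=39, s=1, t=0   [39*(1) + 68*(0) = 39]
q=1: r=29, s=-1, t=1   [39*(-1) + 68*(1) = 29]
q=1: r=10, s=2, t=-1   [39*(2) + 68*(-1) = 10]
q=2: r=9, s=-5, t=3   [39*(-5) + 68*(3) = 9]
q=1: r=1, s=7, t=-4   [39*(7) + 68*(-4) = 1]
q=9: r=0, s=-68, t=39   [39*(-68) + 68*(39) = 0]
GCD = 1; from the row with r=1: x=7, y=-4
Check: 39*(7) + 68*(-4) = 273 - 272 = 1

GCD = 1, x = 7, y = -4


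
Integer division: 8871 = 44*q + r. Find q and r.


8871 = 44 * 201 + 27
Check: 8844 + 27 = 8871

q = 201, r = 27


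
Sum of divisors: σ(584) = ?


Divisors of 584: 1, 2, 4, 8, 73, 146, 292, 584
Sum = 1 + 2 + 4 + 8 + 73 + 146 + 292 + 584 = 1110

σ(584) = 1110


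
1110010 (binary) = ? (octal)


1110010 (base 2) = 114 (decimal)
114 (decimal) = 162 (base 8)


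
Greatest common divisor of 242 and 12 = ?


242 = 20 * 12 + 2
12 = 6 * 2 + 0
GCD = 2


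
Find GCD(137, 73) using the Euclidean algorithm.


137 = 1 * 73 + 64
73 = 1 * 64 + 9
64 = 7 * 9 + 1
9 = 9 * 1 + 0
GCD = 1


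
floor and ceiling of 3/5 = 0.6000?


3/5 = 0.6000
floor = 0
ceil = 1

floor = 0, ceil = 1


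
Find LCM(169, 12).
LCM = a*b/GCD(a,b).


GCD(169, 12) = 1
LCM = 169*12/1 = 2028/1 = 2028

LCM = 2028


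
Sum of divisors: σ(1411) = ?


Divisors of 1411: 1, 17, 83, 1411
Sum = 1 + 17 + 83 + 1411 = 1512

σ(1411) = 1512


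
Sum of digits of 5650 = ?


5 + 6 + 5 + 0 = 16


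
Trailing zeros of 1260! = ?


floor(1260/5) = 252
floor(1260/25) = 50
floor(1260/125) = 10
floor(1260/625) = 2
Total = 314

314 trailing zeros


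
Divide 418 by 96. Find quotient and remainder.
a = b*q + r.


418 = 96 * 4 + 34
Check: 384 + 34 = 418

q = 4, r = 34


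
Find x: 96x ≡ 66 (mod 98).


GCD(96, 98) = 2 divides 66
Divide: 48x ≡ 33 (mod 49)
x ≡ 16 (mod 49)


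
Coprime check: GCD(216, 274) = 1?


Euclidean algorithm:
274 = 1 * 216 + 58
216 = 3 * 58 + 42
58 = 1 * 42 + 16
42 = 2 * 16 + 10
16 = 1 * 10 + 6
10 = 1 * 6 + 4
6 = 1 * 4 + 2
4 = 2 * 2 + 0
GCD(216, 274) = 2

No, not coprime (GCD = 2)


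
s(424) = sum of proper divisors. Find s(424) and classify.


Proper divisors: 1, 2, 4, 8, 53, 106, 212
Sum = 1 + 2 + 4 + 8 + 53 + 106 + 212 = 386
386 < 424 → deficient

s(424) = 386 (deficient)


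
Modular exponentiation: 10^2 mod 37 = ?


10^1 mod 37 = 10
10^2 mod 37 = 26


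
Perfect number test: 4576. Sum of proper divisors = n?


Proper divisors of 4576: 1, 2, 4, 8, 11, 13, 16, 22, 26, 32, 44, 52, 88, 104, 143, 176, 208, 286, 352, 416, 572, 1144, 2288
Sum = 1 + 2 + 4 + 8 + 11 + 13 + 16 + 22 + 26 + 32 + 44 + 52 + 88 + 104 + 143 + 176 + 208 + 286 + 352 + 416 + 572 + 1144 + 2288 = 6008

No, 4576 is not perfect (6008 ≠ 4576)


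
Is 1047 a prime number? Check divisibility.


1047 / 3 = 349 (exact division)
1047 is NOT prime.

No, 1047 is not prime


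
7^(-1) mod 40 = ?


Use the extended Euclidean algorithm on (40, 7); each row r = 40*s + 7*t:
r=40, s=1, t=0
r=7, s=0, t=1
q=5: r=5, s=1, t=-5   [40*(1) + 7*(-5) = 5]
q=1: r=2, s=-1, t=6   [40*(-1) + 7*(6) = 2]
q=2: r=1, s=3, t=-17   [40*(3) + 7*(-17) = 1]
q=2: r=0, s=-7, t=40   [40*(-7) + 7*(40) = 0]
GCD = 1 with t = -17, so 7*(-17) ≡ 1 (mod 40)
Inverse = -17 mod 40 = 23
Check: 7 * 23 = 161 ≡ 1 (mod 40)

7^(-1) ≡ 23 (mod 40)


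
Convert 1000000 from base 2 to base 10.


1000000 (base 2) = 64 (decimal)
64 (decimal) = 64 (base 10)


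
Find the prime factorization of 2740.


2740 / 2 = 1370
1370 / 2 = 685
685 / 5 = 137
137 / 137 = 1
2740 = 2^2 × 5 × 137


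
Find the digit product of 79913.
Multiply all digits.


7 × 9 × 9 × 1 × 3 = 1701


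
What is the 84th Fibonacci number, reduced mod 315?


F(k) mod 315 for k=1..84:
1, 1, 2, 3, 5, 8, 13, 21, 34, 55, 89, 144, 233, 62, 295, 42, 22, 64, 86, 150, 236, 71, 307, 63, 55, 118, 173, 291, 149, 125, 274, 84, 43, 127, 170, 297, 152, 134, 286, 105, 76, 181, 257, 123, 65, 188, 253, 126, 64, 190, 254, 129, 68, 197, 265, 147, 97, 244, 26, 270, 296, 251, 232, 168, 85, 253, 23, 276, 299, 260, 244, 189, 118, 307, 110, 102, 212, 314, 211, 210, 106, 1, 107, 108
F(84) mod 315 = 108


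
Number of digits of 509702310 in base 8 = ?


509702310 in base 8 = 3630270246
Number of digits = 10

10 digits (base 8)


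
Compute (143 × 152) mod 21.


143 × 152 = 21736
21736 mod 21 = 1


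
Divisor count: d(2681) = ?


2681 = 7^1 × 383^1
d(2681) = (1+1) × (1+1) = 4

4 divisors


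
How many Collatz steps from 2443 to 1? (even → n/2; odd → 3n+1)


2443 → 7330 → 3665 → 10996 → 5498 → 2749 → 8248 → 4124 → 2062 → 1031 → 3094 → 1547 → 4642 → 2321 → 6964 → 3482 → 1741 → 5224 → 2612 → 1306 → 653 → 1960 → 980 → 490 → 245 → 736 → 368 → 184 → 92 → 46 → 23 → 70 → 35 → 106 → 53 → 160 → 80 → 40 → 20 → 10 → 5 → 16 → 8 → 4 → 2 → 1
Total steps = 45

45 steps


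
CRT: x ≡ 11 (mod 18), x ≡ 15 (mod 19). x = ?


M = 18*19 = 342
M1 = M/18 = 19, M2 = M/19 = 18
M1^(-1) mod 18 = 1, M2^(-1) mod 19 = 18
x = 11*19*1 + 15*18*18 = 5069
5069 mod 342 = 281
Check: 281 mod 18 = 11 ✓, 281 mod 19 = 15 ✓

x ≡ 281 (mod 342)


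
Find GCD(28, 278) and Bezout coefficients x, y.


Tabular extended Euclidean (each row: r = 28*s + 278*t):
r=28, s=1, t=0
r=278, s=0, t=1
q=0: r=28, s=1, t=0   [28*(1) + 278*(0) = 28]
q=9: r=26, s=-9, t=1   [28*(-9) + 278*(1) = 26]
q=1: r=2, s=10, t=-1   [28*(10) + 278*(-1) = 2]
q=13: r=0, s=-139, t=14   [28*(-139) + 278*(14) = 0]
GCD = 2; from the row with r=2: x=10, y=-1
Check: 28*(10) + 278*(-1) = 280 - 278 = 2

GCD = 2, x = 10, y = -1


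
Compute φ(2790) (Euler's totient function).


2790 = 2 × 3^2 × 5 × 31
Prime factors: 2, 3, 5, 31
φ(2790) = 2790 × (1-1/2) × (1-1/3) × (1-1/5) × (1-1/31)
= 2790 × 1/2 × 2/3 × 4/5 × 30/31 = 720

φ(2790) = 720


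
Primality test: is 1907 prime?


Check divisors up to sqrt(1907) = 43.6692
No divisors found.
1907 is prime.

Yes, 1907 is prime


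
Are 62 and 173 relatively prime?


Euclidean algorithm:
173 = 2 * 62 + 49
62 = 1 * 49 + 13
49 = 3 * 13 + 10
13 = 1 * 10 + 3
10 = 3 * 3 + 1
3 = 3 * 1 + 0
GCD(62, 173) = 1

Yes, coprime (GCD = 1)


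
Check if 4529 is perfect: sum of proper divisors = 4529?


Proper divisors of 4529: 1, 7, 647
Sum = 1 + 7 + 647 = 655

No, 4529 is not perfect (655 ≠ 4529)


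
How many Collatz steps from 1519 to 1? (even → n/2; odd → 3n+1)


1519 → 4558 → 2279 → 6838 → 3419 → 10258 → 5129 → 15388 → 7694 → 3847 → 11542 → 5771 → 17314 → 8657 → 25972 → 12986 → 6493 → 19480 → 9740 → 4870 → 2435 → 7306 → 3653 → 10960 → 5480 → 2740 → 1370 → 685 → 2056 → 1028 → 514 → 257 → 772 → 386 → 193 → 580 → 290 → 145 → 436 → 218 → 109 → 328 → 164 → 82 → 41 → 124 → 62 → 31 → 94 → 47 → 142 → 71 → 214 → 107 → 322 → 161 → 484 → 242 → 121 → 364 → 182 → 91 → 274 → 137 → 412 → 206 → 103 → 310 → 155 → 466 → 233 → 700 → 350 → 175 → 526 → 263 → 790 → 395 → 1186 → 593 → 1780 → 890 → 445 → 1336 → 668 → 334 → 167 → 502 → 251 → 754 → 377 → 1132 → 566 → 283 → 850 → 425 → 1276 → 638 → 319 → 958 → 479 → 1438 → 719 → 2158 → 1079 → 3238 → 1619 → 4858 → 2429 → 7288 → 3644 → 1822 → 911 → 2734 → 1367 → 4102 → 2051 → 6154 → 3077 → 9232 → 4616 → 2308 → 1154 → 577 → 1732 → 866 → 433 → 1300 → 650 → 325 → 976 → 488 → 244 → 122 → 61 → 184 → 92 → 46 → 23 → 70 → 35 → 106 → 53 → 160 → 80 → 40 → 20 → 10 → 5 → 16 → 8 → 4 → 2 → 1
Total steps = 153

153 steps


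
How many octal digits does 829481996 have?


829481996 in base 8 = 6134162014
Number of digits = 10

10 digits (base 8)


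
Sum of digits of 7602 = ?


7 + 6 + 0 + 2 = 15


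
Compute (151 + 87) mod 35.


151 + 87 = 238
238 mod 35 = 28


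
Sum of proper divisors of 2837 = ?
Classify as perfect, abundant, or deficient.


Proper divisors: 1
Sum = 1 = 1
1 < 2837 → deficient

s(2837) = 1 (deficient)


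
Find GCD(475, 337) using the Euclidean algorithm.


475 = 1 * 337 + 138
337 = 2 * 138 + 61
138 = 2 * 61 + 16
61 = 3 * 16 + 13
16 = 1 * 13 + 3
13 = 4 * 3 + 1
3 = 3 * 1 + 0
GCD = 1


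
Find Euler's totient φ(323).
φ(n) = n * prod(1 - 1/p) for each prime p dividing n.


323 = 17 × 19
Prime factors: 17, 19
φ(323) = 323 × (1-1/17) × (1-1/19)
= 323 × 16/17 × 18/19 = 288

φ(323) = 288


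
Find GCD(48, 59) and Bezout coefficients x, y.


Tabular extended Euclidean (each row: r = 48*s + 59*t):
r=48, s=1, t=0
r=59, s=0, t=1
q=0: r=48, s=1, t=0   [48*(1) + 59*(0) = 48]
q=1: r=11, s=-1, t=1   [48*(-1) + 59*(1) = 11]
q=4: r=4, s=5, t=-4   [48*(5) + 59*(-4) = 4]
q=2: r=3, s=-11, t=9   [48*(-11) + 59*(9) = 3]
q=1: r=1, s=16, t=-13   [48*(16) + 59*(-13) = 1]
q=3: r=0, s=-59, t=48   [48*(-59) + 59*(48) = 0]
GCD = 1; from the row with r=1: x=16, y=-13
Check: 48*(16) + 59*(-13) = 768 - 767 = 1

GCD = 1, x = 16, y = -13


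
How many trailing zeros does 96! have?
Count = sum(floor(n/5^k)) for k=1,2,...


floor(96/5) = 19
floor(96/25) = 3
Total = 22

22 trailing zeros


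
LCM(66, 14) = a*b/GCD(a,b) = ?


GCD(66, 14) = 2
LCM = 66*14/2 = 924/2 = 462

LCM = 462


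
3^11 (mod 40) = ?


3^1 mod 40 = 3
3^2 mod 40 = 9
3^3 mod 40 = 27
3^4 mod 40 = 1
3^5 mod 40 = 3
3^6 mod 40 = 9
3^7 mod 40 = 27
3^8 mod 40 = 1
3^9 mod 40 = 3
3^10 mod 40 = 9
3^11 mod 40 = 27


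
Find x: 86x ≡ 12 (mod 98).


GCD(86, 98) = 2 divides 12
Divide: 43x ≡ 6 (mod 49)
x ≡ 48 (mod 49)


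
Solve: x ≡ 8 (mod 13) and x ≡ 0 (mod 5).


M = 13*5 = 65
M1 = M/13 = 5, M2 = M/5 = 13
M1^(-1) mod 13 = 8, M2^(-1) mod 5 = 2
x = 8*5*8 + 0*13*2 = 320
320 mod 65 = 60
Check: 60 mod 13 = 8 ✓, 60 mod 5 = 0 ✓

x ≡ 60 (mod 65)


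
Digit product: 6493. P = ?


6 × 4 × 9 × 3 = 648


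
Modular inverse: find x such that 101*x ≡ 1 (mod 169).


Use the extended Euclidean algorithm on (169, 101); each row r = 169*s + 101*t:
r=169, s=1, t=0
r=101, s=0, t=1
q=1: r=68, s=1, t=-1   [169*(1) + 101*(-1) = 68]
q=1: r=33, s=-1, t=2   [169*(-1) + 101*(2) = 33]
q=2: r=2, s=3, t=-5   [169*(3) + 101*(-5) = 2]
q=16: r=1, s=-49, t=82   [169*(-49) + 101*(82) = 1]
q=2: r=0, s=101, t=-169   [169*(101) + 101*(-169) = 0]
GCD = 1 with t = 82, so 101*(82) ≡ 1 (mod 169)
Inverse = 82 mod 169 = 82
Check: 101 * 82 = 8282 ≡ 1 (mod 169)

101^(-1) ≡ 82 (mod 169)


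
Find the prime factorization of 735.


735 / 3 = 245
245 / 5 = 49
49 / 7 = 7
7 / 7 = 1
735 = 3 × 5 × 7^2


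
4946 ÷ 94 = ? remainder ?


4946 = 94 * 52 + 58
Check: 4888 + 58 = 4946

q = 52, r = 58


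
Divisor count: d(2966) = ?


2966 = 2^1 × 1483^1
d(2966) = (1+1) × (1+1) = 4

4 divisors


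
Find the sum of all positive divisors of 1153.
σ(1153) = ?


Divisors of 1153: 1, 1153
Sum = 1 + 1153 = 1154

σ(1153) = 1154


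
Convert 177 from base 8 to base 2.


177 (base 8) = 127 (decimal)
127 (decimal) = 1111111 (base 2)


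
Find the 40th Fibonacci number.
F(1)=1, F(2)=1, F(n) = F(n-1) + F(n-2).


Sequence: 1, 1, 2, 3, 5, 8, 13, 21, 34, 55, 89, 144, 233, 377, 610, 987, 1597, 2584, 4181, 6765, 10946, 17711, 28657, 46368, 75025, 121393, 196418, 317811, 514229, 832040, 1346269, 2178309, 3524578, 5702887, 9227465, 14930352, 24157817, 39088169, 63245986, 102334155
F(40) = 102334155


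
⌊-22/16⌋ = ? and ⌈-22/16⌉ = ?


-22/16 = -1.3750
floor = -2
ceil = -1

floor = -2, ceil = -1


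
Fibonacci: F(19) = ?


Sequence: 1, 1, 2, 3, 5, 8, 13, 21, 34, 55, 89, 144, 233, 377, 610, 987, 1597, 2584, 4181
F(19) = 4181


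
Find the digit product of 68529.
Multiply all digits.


6 × 8 × 5 × 2 × 9 = 4320


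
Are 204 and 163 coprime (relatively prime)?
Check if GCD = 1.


Euclidean algorithm:
204 = 1 * 163 + 41
163 = 3 * 41 + 40
41 = 1 * 40 + 1
40 = 40 * 1 + 0
GCD(204, 163) = 1

Yes, coprime (GCD = 1)


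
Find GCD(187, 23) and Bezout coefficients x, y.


Tabular extended Euclidean (each row: r = 187*s + 23*t):
r=187, s=1, t=0
r=23, s=0, t=1
q=8: r=3, s=1, t=-8   [187*(1) + 23*(-8) = 3]
q=7: r=2, s=-7, t=57   [187*(-7) + 23*(57) = 2]
q=1: r=1, s=8, t=-65   [187*(8) + 23*(-65) = 1]
q=2: r=0, s=-23, t=187   [187*(-23) + 23*(187) = 0]
GCD = 1; from the row with r=1: x=8, y=-65
Check: 187*(8) + 23*(-65) = 1496 - 1495 = 1

GCD = 1, x = 8, y = -65


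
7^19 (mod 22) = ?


7^1 mod 22 = 7
7^2 mod 22 = 5
7^3 mod 22 = 13
7^4 mod 22 = 3
7^5 mod 22 = 21
7^6 mod 22 = 15
7^7 mod 22 = 17
7^8 mod 22 = 9
7^9 mod 22 = 19
7^10 mod 22 = 1
7^11 mod 22 = 7
7^12 mod 22 = 5
7^13 mod 22 = 13
7^14 mod 22 = 3
7^15 mod 22 = 21
7^16 mod 22 = 15
7^17 mod 22 = 17
7^18 mod 22 = 9
7^19 mod 22 = 19


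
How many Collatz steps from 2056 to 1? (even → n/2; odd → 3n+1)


2056 → 1028 → 514 → 257 → 772 → 386 → 193 → 580 → 290 → 145 → 436 → 218 → 109 → 328 → 164 → 82 → 41 → 124 → 62 → 31 → 94 → 47 → 142 → 71 → 214 → 107 → 322 → 161 → 484 → 242 → 121 → 364 → 182 → 91 → 274 → 137 → 412 → 206 → 103 → 310 → 155 → 466 → 233 → 700 → 350 → 175 → 526 → 263 → 790 → 395 → 1186 → 593 → 1780 → 890 → 445 → 1336 → 668 → 334 → 167 → 502 → 251 → 754 → 377 → 1132 → 566 → 283 → 850 → 425 → 1276 → 638 → 319 → 958 → 479 → 1438 → 719 → 2158 → 1079 → 3238 → 1619 → 4858 → 2429 → 7288 → 3644 → 1822 → 911 → 2734 → 1367 → 4102 → 2051 → 6154 → 3077 → 9232 → 4616 → 2308 → 1154 → 577 → 1732 → 866 → 433 → 1300 → 650 → 325 → 976 → 488 → 244 → 122 → 61 → 184 → 92 → 46 → 23 → 70 → 35 → 106 → 53 → 160 → 80 → 40 → 20 → 10 → 5 → 16 → 8 → 4 → 2 → 1
Total steps = 125

125 steps


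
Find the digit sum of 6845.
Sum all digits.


6 + 8 + 4 + 5 = 23


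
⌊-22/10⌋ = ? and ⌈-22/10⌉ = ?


-22/10 = -2.2000
floor = -3
ceil = -2

floor = -3, ceil = -2


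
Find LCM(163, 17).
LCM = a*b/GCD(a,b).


GCD(163, 17) = 1
LCM = 163*17/1 = 2771/1 = 2771

LCM = 2771


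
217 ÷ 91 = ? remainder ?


217 = 91 * 2 + 35
Check: 182 + 35 = 217

q = 2, r = 35


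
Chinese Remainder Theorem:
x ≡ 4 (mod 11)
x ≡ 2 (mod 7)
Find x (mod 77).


M = 11*7 = 77
M1 = M/11 = 7, M2 = M/7 = 11
M1^(-1) mod 11 = 8, M2^(-1) mod 7 = 2
x = 4*7*8 + 2*11*2 = 268
268 mod 77 = 37
Check: 37 mod 11 = 4 ✓, 37 mod 7 = 2 ✓

x ≡ 37 (mod 77)


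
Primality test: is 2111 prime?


Check divisors up to sqrt(2111) = 45.9456
No divisors found.
2111 is prime.

Yes, 2111 is prime


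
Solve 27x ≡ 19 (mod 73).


GCD(27, 73) = 1, unique solution
a^(-1) mod 73 = 46
x = 46 * 19 mod 73 = 71

x ≡ 71 (mod 73)


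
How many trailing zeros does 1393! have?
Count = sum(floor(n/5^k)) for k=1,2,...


floor(1393/5) = 278
floor(1393/25) = 55
floor(1393/125) = 11
floor(1393/625) = 2
Total = 346

346 trailing zeros


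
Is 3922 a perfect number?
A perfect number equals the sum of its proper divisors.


Proper divisors of 3922: 1, 2, 37, 53, 74, 106, 1961
Sum = 1 + 2 + 37 + 53 + 74 + 106 + 1961 = 2234

No, 3922 is not perfect (2234 ≠ 3922)


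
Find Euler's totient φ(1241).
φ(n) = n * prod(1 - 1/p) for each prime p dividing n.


1241 = 17 × 73
Prime factors: 17, 73
φ(1241) = 1241 × (1-1/17) × (1-1/73)
= 1241 × 16/17 × 72/73 = 1152

φ(1241) = 1152


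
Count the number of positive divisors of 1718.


1718 = 2^1 × 859^1
d(1718) = (1+1) × (1+1) = 4

4 divisors


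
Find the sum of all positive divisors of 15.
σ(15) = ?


Divisors of 15: 1, 3, 5, 15
Sum = 1 + 3 + 5 + 15 = 24

σ(15) = 24


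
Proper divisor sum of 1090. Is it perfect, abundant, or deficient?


Proper divisors: 1, 2, 5, 10, 109, 218, 545
Sum = 1 + 2 + 5 + 10 + 109 + 218 + 545 = 890
890 < 1090 → deficient

s(1090) = 890 (deficient)


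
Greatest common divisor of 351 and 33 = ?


351 = 10 * 33 + 21
33 = 1 * 21 + 12
21 = 1 * 12 + 9
12 = 1 * 9 + 3
9 = 3 * 3 + 0
GCD = 3


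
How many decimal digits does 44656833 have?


44656833 has 8 digits in base 10
floor(log10(44656833)) + 1 = floor(7.6499) + 1 = 8

8 digits (base 10)


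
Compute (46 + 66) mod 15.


46 + 66 = 112
112 mod 15 = 7


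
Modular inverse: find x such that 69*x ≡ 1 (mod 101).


Use the extended Euclidean algorithm on (101, 69); each row r = 101*s + 69*t:
r=101, s=1, t=0
r=69, s=0, t=1
q=1: r=32, s=1, t=-1   [101*(1) + 69*(-1) = 32]
q=2: r=5, s=-2, t=3   [101*(-2) + 69*(3) = 5]
q=6: r=2, s=13, t=-19   [101*(13) + 69*(-19) = 2]
q=2: r=1, s=-28, t=41   [101*(-28) + 69*(41) = 1]
q=2: r=0, s=69, t=-101   [101*(69) + 69*(-101) = 0]
GCD = 1 with t = 41, so 69*(41) ≡ 1 (mod 101)
Inverse = 41 mod 101 = 41
Check: 69 * 41 = 2829 ≡ 1 (mod 101)

69^(-1) ≡ 41 (mod 101)


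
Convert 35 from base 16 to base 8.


35 (base 16) = 53 (decimal)
53 (decimal) = 65 (base 8)


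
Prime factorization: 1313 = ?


1313 / 13 = 101
101 / 101 = 1
1313 = 13 × 101


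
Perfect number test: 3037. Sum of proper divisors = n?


Proper divisors of 3037: 1
Sum = 1 = 1

No, 3037 is not perfect (1 ≠ 3037)


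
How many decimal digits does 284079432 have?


284079432 has 9 digits in base 10
floor(log10(284079432)) + 1 = floor(8.4534) + 1 = 9

9 digits (base 10)


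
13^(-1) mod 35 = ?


Use the extended Euclidean algorithm on (35, 13); each row r = 35*s + 13*t:
r=35, s=1, t=0
r=13, s=0, t=1
q=2: r=9, s=1, t=-2   [35*(1) + 13*(-2) = 9]
q=1: r=4, s=-1, t=3   [35*(-1) + 13*(3) = 4]
q=2: r=1, s=3, t=-8   [35*(3) + 13*(-8) = 1]
q=4: r=0, s=-13, t=35   [35*(-13) + 13*(35) = 0]
GCD = 1 with t = -8, so 13*(-8) ≡ 1 (mod 35)
Inverse = -8 mod 35 = 27
Check: 13 * 27 = 351 ≡ 1 (mod 35)

13^(-1) ≡ 27 (mod 35)


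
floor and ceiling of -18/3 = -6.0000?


-18/3 = -6.0000
floor = -6
ceil = -6

floor = -6, ceil = -6


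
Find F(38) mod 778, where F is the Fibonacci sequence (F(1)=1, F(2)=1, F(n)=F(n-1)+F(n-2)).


F(k) mod 778 for k=1..38:
1, 1, 2, 3, 5, 8, 13, 21, 34, 55, 89, 144, 233, 377, 610, 209, 41, 250, 291, 541, 54, 595, 649, 466, 337, 25, 362, 387, 749, 358, 329, 687, 238, 147, 385, 532, 139, 671
F(38) mod 778 = 671


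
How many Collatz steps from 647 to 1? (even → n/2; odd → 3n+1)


647 → 1942 → 971 → 2914 → 1457 → 4372 → 2186 → 1093 → 3280 → 1640 → 820 → 410 → 205 → 616 → 308 → 154 → 77 → 232 → 116 → 58 → 29 → 88 → 44 → 22 → 11 → 34 → 17 → 52 → 26 → 13 → 40 → 20 → 10 → 5 → 16 → 8 → 4 → 2 → 1
Total steps = 38

38 steps


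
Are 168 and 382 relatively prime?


Euclidean algorithm:
382 = 2 * 168 + 46
168 = 3 * 46 + 30
46 = 1 * 30 + 16
30 = 1 * 16 + 14
16 = 1 * 14 + 2
14 = 7 * 2 + 0
GCD(168, 382) = 2

No, not coprime (GCD = 2)


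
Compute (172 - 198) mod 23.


172 - 198 = -26
-26 mod 23 = 20


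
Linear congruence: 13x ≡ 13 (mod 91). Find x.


GCD(13, 91) = 13 divides 13
Divide: 1x ≡ 1 (mod 7)
x ≡ 1 (mod 7)


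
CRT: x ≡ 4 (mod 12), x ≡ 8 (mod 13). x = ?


M = 12*13 = 156
M1 = M/12 = 13, M2 = M/13 = 12
M1^(-1) mod 12 = 1, M2^(-1) mod 13 = 12
x = 4*13*1 + 8*12*12 = 1204
1204 mod 156 = 112
Check: 112 mod 12 = 4 ✓, 112 mod 13 = 8 ✓

x ≡ 112 (mod 156)


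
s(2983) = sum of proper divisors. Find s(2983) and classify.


Proper divisors: 1, 19, 157
Sum = 1 + 19 + 157 = 177
177 < 2983 → deficient

s(2983) = 177 (deficient)


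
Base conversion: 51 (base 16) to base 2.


51 (base 16) = 81 (decimal)
81 (decimal) = 1010001 (base 2)


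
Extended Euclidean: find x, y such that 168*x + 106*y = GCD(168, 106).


Tabular extended Euclidean (each row: r = 168*s + 106*t):
r=168, s=1, t=0
r=106, s=0, t=1
q=1: r=62, s=1, t=-1   [168*(1) + 106*(-1) = 62]
q=1: r=44, s=-1, t=2   [168*(-1) + 106*(2) = 44]
q=1: r=18, s=2, t=-3   [168*(2) + 106*(-3) = 18]
q=2: r=8, s=-5, t=8   [168*(-5) + 106*(8) = 8]
q=2: r=2, s=12, t=-19   [168*(12) + 106*(-19) = 2]
q=4: r=0, s=-53, t=84   [168*(-53) + 106*(84) = 0]
GCD = 2; from the row with r=2: x=12, y=-19
Check: 168*(12) + 106*(-19) = 2016 - 2014 = 2

GCD = 2, x = 12, y = -19


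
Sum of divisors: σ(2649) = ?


Divisors of 2649: 1, 3, 883, 2649
Sum = 1 + 3 + 883 + 2649 = 3536

σ(2649) = 3536


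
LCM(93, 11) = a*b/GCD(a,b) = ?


GCD(93, 11) = 1
LCM = 93*11/1 = 1023/1 = 1023

LCM = 1023


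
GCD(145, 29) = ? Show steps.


145 = 5 * 29 + 0
GCD = 29


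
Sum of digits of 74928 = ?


7 + 4 + 9 + 2 + 8 = 30


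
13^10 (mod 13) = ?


13^1 mod 13 = 0
13^2 mod 13 = 0
13^3 mod 13 = 0
13^4 mod 13 = 0
13^5 mod 13 = 0
13^6 mod 13 = 0
13^7 mod 13 = 0
13^8 mod 13 = 0
13^9 mod 13 = 0
13^10 mod 13 = 0


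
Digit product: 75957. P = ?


7 × 5 × 9 × 5 × 7 = 11025


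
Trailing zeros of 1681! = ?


floor(1681/5) = 336
floor(1681/25) = 67
floor(1681/125) = 13
floor(1681/625) = 2
Total = 418

418 trailing zeros


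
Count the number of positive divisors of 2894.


2894 = 2^1 × 1447^1
d(2894) = (1+1) × (1+1) = 4

4 divisors


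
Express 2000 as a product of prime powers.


2000 / 2 = 1000
1000 / 2 = 500
500 / 2 = 250
250 / 2 = 125
125 / 5 = 25
25 / 5 = 5
5 / 5 = 1
2000 = 2^4 × 5^3


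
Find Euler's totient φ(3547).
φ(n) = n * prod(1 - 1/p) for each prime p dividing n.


3547 = 3547
Prime factors: 3547
φ(3547) = 3547 × (1-1/3547)
= 3547 × 3546/3547 = 3546

φ(3547) = 3546


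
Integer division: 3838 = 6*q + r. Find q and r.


3838 = 6 * 639 + 4
Check: 3834 + 4 = 3838

q = 639, r = 4


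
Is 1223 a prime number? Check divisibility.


Check divisors up to sqrt(1223) = 34.9714
No divisors found.
1223 is prime.

Yes, 1223 is prime


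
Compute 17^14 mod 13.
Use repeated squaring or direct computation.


17^1 mod 13 = 4
17^2 mod 13 = 3
17^3 mod 13 = 12
17^4 mod 13 = 9
17^5 mod 13 = 10
17^6 mod 13 = 1
17^7 mod 13 = 4
17^8 mod 13 = 3
17^9 mod 13 = 12
17^10 mod 13 = 9
17^11 mod 13 = 10
17^12 mod 13 = 1
17^13 mod 13 = 4
17^14 mod 13 = 3


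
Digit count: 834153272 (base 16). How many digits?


834153272 in base 16 = 31B82B38
Number of digits = 8

8 digits (base 16)


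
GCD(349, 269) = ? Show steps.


349 = 1 * 269 + 80
269 = 3 * 80 + 29
80 = 2 * 29 + 22
29 = 1 * 22 + 7
22 = 3 * 7 + 1
7 = 7 * 1 + 0
GCD = 1


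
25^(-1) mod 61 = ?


Use the extended Euclidean algorithm on (61, 25); each row r = 61*s + 25*t:
r=61, s=1, t=0
r=25, s=0, t=1
q=2: r=11, s=1, t=-2   [61*(1) + 25*(-2) = 11]
q=2: r=3, s=-2, t=5   [61*(-2) + 25*(5) = 3]
q=3: r=2, s=7, t=-17   [61*(7) + 25*(-17) = 2]
q=1: r=1, s=-9, t=22   [61*(-9) + 25*(22) = 1]
q=2: r=0, s=25, t=-61   [61*(25) + 25*(-61) = 0]
GCD = 1 with t = 22, so 25*(22) ≡ 1 (mod 61)
Inverse = 22 mod 61 = 22
Check: 25 * 22 = 550 ≡ 1 (mod 61)

25^(-1) ≡ 22 (mod 61)


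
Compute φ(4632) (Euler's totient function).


4632 = 2^3 × 3 × 193
Prime factors: 2, 3, 193
φ(4632) = 4632 × (1-1/2) × (1-1/3) × (1-1/193)
= 4632 × 1/2 × 2/3 × 192/193 = 1536

φ(4632) = 1536


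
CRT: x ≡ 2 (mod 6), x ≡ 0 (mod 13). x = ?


M = 6*13 = 78
M1 = M/6 = 13, M2 = M/13 = 6
M1^(-1) mod 6 = 1, M2^(-1) mod 13 = 11
x = 2*13*1 + 0*6*11 = 26
26 mod 78 = 26
Check: 26 mod 6 = 2 ✓, 26 mod 13 = 0 ✓

x ≡ 26 (mod 78)


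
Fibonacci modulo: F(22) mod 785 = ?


F(k) mod 785 for k=1..22:
1, 1, 2, 3, 5, 8, 13, 21, 34, 55, 89, 144, 233, 377, 610, 202, 27, 229, 256, 485, 741, 441
F(22) mod 785 = 441


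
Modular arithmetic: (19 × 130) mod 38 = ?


19 × 130 = 2470
2470 mod 38 = 0


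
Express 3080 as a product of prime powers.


3080 / 2 = 1540
1540 / 2 = 770
770 / 2 = 385
385 / 5 = 77
77 / 7 = 11
11 / 11 = 1
3080 = 2^3 × 5 × 7 × 11


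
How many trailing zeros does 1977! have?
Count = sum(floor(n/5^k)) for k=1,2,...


floor(1977/5) = 395
floor(1977/25) = 79
floor(1977/125) = 15
floor(1977/625) = 3
Total = 492

492 trailing zeros


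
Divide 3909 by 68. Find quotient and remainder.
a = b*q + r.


3909 = 68 * 57 + 33
Check: 3876 + 33 = 3909

q = 57, r = 33


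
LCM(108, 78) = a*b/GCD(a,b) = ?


GCD(108, 78) = 6
LCM = 108*78/6 = 8424/6 = 1404

LCM = 1404


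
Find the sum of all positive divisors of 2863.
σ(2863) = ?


Divisors of 2863: 1, 7, 409, 2863
Sum = 1 + 7 + 409 + 2863 = 3280

σ(2863) = 3280


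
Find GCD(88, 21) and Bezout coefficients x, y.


Tabular extended Euclidean (each row: r = 88*s + 21*t):
r=88, s=1, t=0
r=21, s=0, t=1
q=4: r=4, s=1, t=-4   [88*(1) + 21*(-4) = 4]
q=5: r=1, s=-5, t=21   [88*(-5) + 21*(21) = 1]
q=4: r=0, s=21, t=-88   [88*(21) + 21*(-88) = 0]
GCD = 1; from the row with r=1: x=-5, y=21
Check: 88*(-5) + 21*(21) = -440 + 441 = 1

GCD = 1, x = -5, y = 21


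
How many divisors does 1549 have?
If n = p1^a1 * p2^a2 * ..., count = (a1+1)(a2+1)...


1549 = 1549^1
d(1549) = (1+1) = 2

2 divisors


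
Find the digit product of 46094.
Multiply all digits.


4 × 6 × 0 × 9 × 4 = 0


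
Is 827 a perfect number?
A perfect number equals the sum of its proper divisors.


Proper divisors of 827: 1
Sum = 1 = 1

No, 827 is not perfect (1 ≠ 827)


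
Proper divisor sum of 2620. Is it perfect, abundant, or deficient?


Proper divisors: 1, 2, 4, 5, 10, 20, 131, 262, 524, 655, 1310
Sum = 1 + 2 + 4 + 5 + 10 + 20 + 131 + 262 + 524 + 655 + 1310 = 2924
2924 > 2620 → abundant

s(2620) = 2924 (abundant)


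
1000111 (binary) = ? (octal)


1000111 (base 2) = 71 (decimal)
71 (decimal) = 107 (base 8)


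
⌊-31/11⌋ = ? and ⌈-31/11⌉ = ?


-31/11 = -2.8182
floor = -3
ceil = -2

floor = -3, ceil = -2


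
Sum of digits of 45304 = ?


4 + 5 + 3 + 0 + 4 = 16


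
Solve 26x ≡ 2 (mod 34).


GCD(26, 34) = 2 divides 2
Divide: 13x ≡ 1 (mod 17)
x ≡ 4 (mod 17)


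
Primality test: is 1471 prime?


Check divisors up to sqrt(1471) = 38.3536
No divisors found.
1471 is prime.

Yes, 1471 is prime


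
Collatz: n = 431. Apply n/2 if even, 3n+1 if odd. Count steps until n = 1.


431 → 1294 → 647 → 1942 → 971 → 2914 → 1457 → 4372 → 2186 → 1093 → 3280 → 1640 → 820 → 410 → 205 → 616 → 308 → 154 → 77 → 232 → 116 → 58 → 29 → 88 → 44 → 22 → 11 → 34 → 17 → 52 → 26 → 13 → 40 → 20 → 10 → 5 → 16 → 8 → 4 → 2 → 1
Total steps = 40

40 steps


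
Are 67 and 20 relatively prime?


Euclidean algorithm:
67 = 3 * 20 + 7
20 = 2 * 7 + 6
7 = 1 * 6 + 1
6 = 6 * 1 + 0
GCD(67, 20) = 1

Yes, coprime (GCD = 1)


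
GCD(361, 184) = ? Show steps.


361 = 1 * 184 + 177
184 = 1 * 177 + 7
177 = 25 * 7 + 2
7 = 3 * 2 + 1
2 = 2 * 1 + 0
GCD = 1


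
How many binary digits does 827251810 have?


827251810 in base 2 = 110001010011101101110001100010
Number of digits = 30

30 digits (base 2)


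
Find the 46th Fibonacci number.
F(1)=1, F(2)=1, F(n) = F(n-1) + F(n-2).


Sequence: 1, 1, 2, 3, 5, 8, 13, 21, 34, 55, 89, 144, 233, 377, 610, 987, 1597, 2584, 4181, 6765, 10946, 17711, 28657, 46368, 75025, 121393, 196418, 317811, 514229, 832040, 1346269, 2178309, 3524578, 5702887, 9227465, 14930352, 24157817, 39088169, 63245986, 102334155, 165580141, 267914296, 433494437, 701408733, 1134903170, 1836311903
F(46) = 1836311903


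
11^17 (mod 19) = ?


11^1 mod 19 = 11
11^2 mod 19 = 7
11^3 mod 19 = 1
11^4 mod 19 = 11
11^5 mod 19 = 7
11^6 mod 19 = 1
11^7 mod 19 = 11
11^8 mod 19 = 7
11^9 mod 19 = 1
11^10 mod 19 = 11
11^11 mod 19 = 7
11^12 mod 19 = 1
11^13 mod 19 = 11
11^14 mod 19 = 7
11^15 mod 19 = 1
11^16 mod 19 = 11
11^17 mod 19 = 7


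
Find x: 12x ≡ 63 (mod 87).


GCD(12, 87) = 3 divides 63
Divide: 4x ≡ 21 (mod 29)
x ≡ 27 (mod 29)


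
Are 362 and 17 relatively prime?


Euclidean algorithm:
362 = 21 * 17 + 5
17 = 3 * 5 + 2
5 = 2 * 2 + 1
2 = 2 * 1 + 0
GCD(362, 17) = 1

Yes, coprime (GCD = 1)


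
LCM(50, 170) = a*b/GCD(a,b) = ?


GCD(50, 170) = 10
LCM = 50*170/10 = 8500/10 = 850

LCM = 850


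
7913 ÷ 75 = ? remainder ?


7913 = 75 * 105 + 38
Check: 7875 + 38 = 7913

q = 105, r = 38


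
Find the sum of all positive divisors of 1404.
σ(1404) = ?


Divisors of 1404: 1, 2, 3, 4, 6, 9, 12, 13, 18, 26, 27, 36, 39, 52, 54, 78, 108, 117, 156, 234, 351, 468, 702, 1404
Sum = 1 + 2 + 3 + 4 + 6 + 9 + 12 + 13 + 18 + 26 + 27 + 36 + 39 + 52 + 54 + 78 + 108 + 117 + 156 + 234 + 351 + 468 + 702 + 1404 = 3920

σ(1404) = 3920


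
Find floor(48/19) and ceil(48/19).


48/19 = 2.5263
floor = 2
ceil = 3

floor = 2, ceil = 3


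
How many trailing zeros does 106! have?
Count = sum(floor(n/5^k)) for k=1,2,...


floor(106/5) = 21
floor(106/25) = 4
Total = 25

25 trailing zeros


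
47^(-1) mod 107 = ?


Use the extended Euclidean algorithm on (107, 47); each row r = 107*s + 47*t:
r=107, s=1, t=0
r=47, s=0, t=1
q=2: r=13, s=1, t=-2   [107*(1) + 47*(-2) = 13]
q=3: r=8, s=-3, t=7   [107*(-3) + 47*(7) = 8]
q=1: r=5, s=4, t=-9   [107*(4) + 47*(-9) = 5]
q=1: r=3, s=-7, t=16   [107*(-7) + 47*(16) = 3]
q=1: r=2, s=11, t=-25   [107*(11) + 47*(-25) = 2]
q=1: r=1, s=-18, t=41   [107*(-18) + 47*(41) = 1]
q=2: r=0, s=47, t=-107   [107*(47) + 47*(-107) = 0]
GCD = 1 with t = 41, so 47*(41) ≡ 1 (mod 107)
Inverse = 41 mod 107 = 41
Check: 47 * 41 = 1927 ≡ 1 (mod 107)

47^(-1) ≡ 41 (mod 107)


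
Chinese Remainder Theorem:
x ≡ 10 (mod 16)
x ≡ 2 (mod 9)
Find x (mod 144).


M = 16*9 = 144
M1 = M/16 = 9, M2 = M/9 = 16
M1^(-1) mod 16 = 9, M2^(-1) mod 9 = 4
x = 10*9*9 + 2*16*4 = 938
938 mod 144 = 74
Check: 74 mod 16 = 10 ✓, 74 mod 9 = 2 ✓

x ≡ 74 (mod 144)
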